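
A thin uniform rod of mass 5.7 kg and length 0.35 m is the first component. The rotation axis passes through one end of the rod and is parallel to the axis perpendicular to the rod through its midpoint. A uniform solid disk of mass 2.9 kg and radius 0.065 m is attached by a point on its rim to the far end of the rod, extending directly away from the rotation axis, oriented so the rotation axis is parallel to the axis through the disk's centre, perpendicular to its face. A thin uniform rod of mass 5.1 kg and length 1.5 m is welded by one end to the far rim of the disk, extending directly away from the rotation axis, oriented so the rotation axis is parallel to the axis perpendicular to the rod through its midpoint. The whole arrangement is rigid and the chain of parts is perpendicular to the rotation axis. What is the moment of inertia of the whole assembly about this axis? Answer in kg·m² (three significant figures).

9.41

Thin rod: I_cm = (1/12)ML² = (1/12)(5.7)(0.35)² = 0.058187 kg·m²; centre at d = 0.175 m, so the parallel axis theorem gives I = 0.058187 + (5.7)(0.175)² = 0.23275 kg·m².
Solid disk: I_cm = (1/2)MR² = (1/2)(2.9)(0.065)² = 0.0061263 kg·m²; centre at d = 0.175 + 0.175 + 0.065 = 0.415 m, so the parallel axis theorem gives I = 0.0061263 + (2.9)(0.415)² = 0.50558 kg·m².
Thin rod: I_cm = (1/12)ML² = (1/12)(5.1)(1.5)² = 0.95625 kg·m²; centre at d = 0.175 + 0.175 + 0.065 + 0.065 + 0.75 = 1.23 m, so the parallel axis theorem gives I = 0.95625 + (5.1)(1.23)² = 8.672 kg·m².
Total I = 0.23275 + 0.50558 + 8.672 = 9.4104 kg·m².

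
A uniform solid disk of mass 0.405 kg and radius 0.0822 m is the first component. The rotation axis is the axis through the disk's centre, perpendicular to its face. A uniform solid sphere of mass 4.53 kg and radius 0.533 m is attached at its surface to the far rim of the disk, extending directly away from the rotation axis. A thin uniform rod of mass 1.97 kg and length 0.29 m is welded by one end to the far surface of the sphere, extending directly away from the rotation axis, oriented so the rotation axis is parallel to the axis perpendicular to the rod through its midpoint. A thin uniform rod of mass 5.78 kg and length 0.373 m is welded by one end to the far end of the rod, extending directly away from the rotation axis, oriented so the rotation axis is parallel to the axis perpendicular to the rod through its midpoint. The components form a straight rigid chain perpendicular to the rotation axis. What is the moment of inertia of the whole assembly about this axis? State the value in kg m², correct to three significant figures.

20.9

Solid disk: I_cm = (1/2)MR² = (1/2)(0.405)(0.0822)² = 0.0013683 kg m²; axis through the centre, so I = 0.0013683 kg m².
Solid sphere: I_cm = (2/5)MR² = (2/5)(4.53)(0.533)² = 0.51477 kg m²; centre at d = 0.0822 + 0.533 = 0.6152 m, so the parallel axis theorem gives I = 0.51477 + (4.53)(0.6152)² = 2.2292 kg m².
Thin rod: I_cm = (1/12)ML² = (1/12)(1.97)(0.29)² = 0.013806 kg m²; centre at d = 0.0822 + 0.533 + 0.533 + 0.145 = 1.2932 m, so the parallel axis theorem gives I = 0.013806 + (1.97)(1.2932)² = 3.3084 kg m².
Thin rod: I_cm = (1/12)ML² = (1/12)(5.78)(0.373)² = 0.067014 kg m²; centre at d = 0.0822 + 0.533 + 0.533 + 0.145 + 0.145 + 0.1865 = 1.6247 m, so the parallel axis theorem gives I = 0.067014 + (5.78)(1.6247)² = 15.324 kg m².
Total I = 0.0013683 + 2.2292 + 3.3084 + 15.324 = 20.863 kg m².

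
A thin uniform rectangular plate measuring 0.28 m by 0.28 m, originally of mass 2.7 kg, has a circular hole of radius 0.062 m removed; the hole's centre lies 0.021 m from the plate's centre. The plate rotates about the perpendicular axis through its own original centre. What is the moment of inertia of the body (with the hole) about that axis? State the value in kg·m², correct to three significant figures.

Unpierced body about its centre: I₀ = (1/12)M(a²+b²) = (1/12)(2.7)[(0.28)² + (0.28)²] = 0.03528 kg·m².
The removed disk has mass m = M·πr²/(ab) = (2.7)·π(0.062)²/(0.28·0.28) = 0.41589 kg (same uniform areal density).
Its moment of inertia about the rotation axis (parallel-axis theorem): I_hole = (1/2)mr² + md² = (1/2)(0.41589)(0.062)² + (0.41589)(0.021)² = 0.00098275 kg·m².
Treating the hole as negative mass, I = I₀ − I_hole = 0.03528 − 0.00098275 = 0.034297 kg·m².

0.0343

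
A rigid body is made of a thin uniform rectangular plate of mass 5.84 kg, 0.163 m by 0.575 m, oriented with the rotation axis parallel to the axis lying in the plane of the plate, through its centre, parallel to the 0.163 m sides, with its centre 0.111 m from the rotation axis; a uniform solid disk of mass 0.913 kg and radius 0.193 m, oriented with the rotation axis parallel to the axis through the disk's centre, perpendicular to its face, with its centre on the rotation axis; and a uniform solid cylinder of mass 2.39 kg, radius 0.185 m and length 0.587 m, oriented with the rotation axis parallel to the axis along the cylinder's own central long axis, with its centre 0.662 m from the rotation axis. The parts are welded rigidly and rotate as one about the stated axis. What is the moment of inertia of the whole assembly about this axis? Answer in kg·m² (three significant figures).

1.34

Rectangular plate: I_cm = (1/12)Mb² = (1/12)(5.84)(0.575)² = 0.1609 kg·m²; centre at d = 0.111 m, so the parallel axis theorem gives I = 0.1609 + (5.84)(0.111)² = 0.23286 kg·m².
Solid disk: I_cm = (1/2)MR² = (1/2)(0.913)(0.193)² = 0.017004 kg·m²; axis through the centre, so I = 0.017004 kg·m².
Solid cylinder: I_cm = (1/2)MR² = (1/2)(2.39)(0.185)² = 0.040899 kg·m²; centre at d = 0.662 m, so the parallel axis theorem gives I = 0.040899 + (2.39)(0.662)² = 1.0883 kg·m².
Total I = 0.23286 + 0.017004 + 1.0883 = 1.3382 kg·m².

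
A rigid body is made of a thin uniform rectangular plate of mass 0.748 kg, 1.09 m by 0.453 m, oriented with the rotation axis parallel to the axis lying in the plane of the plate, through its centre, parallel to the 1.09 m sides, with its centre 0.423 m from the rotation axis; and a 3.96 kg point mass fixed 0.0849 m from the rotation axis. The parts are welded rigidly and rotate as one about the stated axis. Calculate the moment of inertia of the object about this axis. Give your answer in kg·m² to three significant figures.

Rectangular plate: I_cm = (1/12)Mb² = (1/12)(0.748)(0.453)² = 0.012791 kg·m²; centre at d = 0.423 m, so I = I_cm + Md² gives I = 0.012791 + (0.748)(0.423)² = 0.14663 kg·m².
Point mass: I_cm = 0; centre at d = 0.0849 m, so I = I_cm + Md² gives I = 0 + (3.96)(0.0849)² = 0.028544 kg·m².
Total I = 0.14663 + 0.028544 = 0.17517 kg·m².

0.175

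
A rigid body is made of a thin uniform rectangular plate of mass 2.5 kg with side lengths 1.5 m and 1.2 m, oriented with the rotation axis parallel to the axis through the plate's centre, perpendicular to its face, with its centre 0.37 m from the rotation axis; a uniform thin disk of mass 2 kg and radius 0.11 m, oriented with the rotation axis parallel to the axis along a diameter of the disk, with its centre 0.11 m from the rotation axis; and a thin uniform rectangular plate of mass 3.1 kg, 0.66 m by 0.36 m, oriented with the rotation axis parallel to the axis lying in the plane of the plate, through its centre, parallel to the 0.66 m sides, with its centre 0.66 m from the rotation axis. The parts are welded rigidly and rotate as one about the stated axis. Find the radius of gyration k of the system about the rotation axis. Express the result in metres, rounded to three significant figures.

Rectangular plate: I_cm = (1/12)M(a²+b²) = (1/12)(2.5)[(1.5)² + (1.2)²] = 0.76875 kg m^2; centre at d = 0.37 m, so the parallel axis theorem gives I = 0.76875 + (2.5)(0.37)² = 1.111 kg m^2.
Thin disk: I_cm = (1/4)MR² = (1/4)(2)(0.11)² = 0.00605 kg m^2; centre at d = 0.11 m, so the parallel axis theorem gives I = 0.00605 + (2)(0.11)² = 0.03025 kg m^2.
Rectangular plate: I_cm = (1/12)Mb² = (1/12)(3.1)(0.36)² = 0.03348 kg m^2; centre at d = 0.66 m, so the parallel axis theorem gives I = 0.03348 + (3.1)(0.66)² = 1.3838 kg m^2.
Total I = 2.5251 kg m^2; total mass M = 7.6 kg.
k = √(I/M) = √(2.5251/7.6) = 0.57641 m.

0.576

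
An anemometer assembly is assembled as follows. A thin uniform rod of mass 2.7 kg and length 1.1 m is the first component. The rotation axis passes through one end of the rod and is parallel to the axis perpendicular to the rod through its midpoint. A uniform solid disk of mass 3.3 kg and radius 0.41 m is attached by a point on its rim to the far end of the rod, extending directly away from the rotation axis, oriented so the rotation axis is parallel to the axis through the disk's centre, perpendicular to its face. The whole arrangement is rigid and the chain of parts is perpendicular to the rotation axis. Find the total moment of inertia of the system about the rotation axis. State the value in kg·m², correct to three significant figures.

8.89

Thin rod: I_cm = (1/12)ML² = (1/12)(2.7)(1.1)² = 0.27225 kg·m²; centre at d = 0.55 m, so I = I_cm + Md² gives I = 0.27225 + (2.7)(0.55)² = 1.089 kg·m².
Solid disk: I_cm = (1/2)MR² = (1/2)(3.3)(0.41)² = 0.27736 kg·m²; centre at d = 0.55 + 0.55 + 0.41 = 1.51 m, so I = I_cm + Md² gives I = 0.27736 + (3.3)(1.51)² = 7.8017 kg·m².
Total I = 1.089 + 7.8017 = 8.8907 kg·m².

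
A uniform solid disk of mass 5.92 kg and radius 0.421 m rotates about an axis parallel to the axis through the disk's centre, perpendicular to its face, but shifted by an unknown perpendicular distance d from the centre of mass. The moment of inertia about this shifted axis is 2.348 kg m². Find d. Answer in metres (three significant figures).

About the centre-of-mass axis, I_cm = (1/2)MR² = (1/2)(5.92)(0.421)² = 0.52463 kg m².
Parallel axis theorem: I = I_cm + Md², so Md² = 2.348 − 0.52463 = 1.8234 kg m².
d = √(1.8234 / 5.92) = 0.55498 m.

0.555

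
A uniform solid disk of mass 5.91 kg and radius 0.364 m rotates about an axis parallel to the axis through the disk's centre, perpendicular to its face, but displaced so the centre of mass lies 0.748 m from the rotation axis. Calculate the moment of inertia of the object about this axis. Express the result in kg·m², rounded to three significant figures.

I_cm = (1/2)MR² = (1/2)(5.91)(0.364)² = 0.39153 kg·m²; centre at d = 0.748 m, so the parallel axis theorem gives I = 0.39153 + (5.91)(0.748)² = 3.6982 kg·m².

3.70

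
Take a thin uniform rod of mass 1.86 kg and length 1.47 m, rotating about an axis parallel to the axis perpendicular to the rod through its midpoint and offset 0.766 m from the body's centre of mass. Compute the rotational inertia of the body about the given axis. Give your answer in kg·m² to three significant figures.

I_cm = (1/12)ML² = (1/12)(1.86)(1.47)² = 0.33494 kg·m²; centre at d = 0.766 m, so the parallel axis theorem gives I = 0.33494 + (1.86)(0.766)² = 1.4263 kg·m².

1.43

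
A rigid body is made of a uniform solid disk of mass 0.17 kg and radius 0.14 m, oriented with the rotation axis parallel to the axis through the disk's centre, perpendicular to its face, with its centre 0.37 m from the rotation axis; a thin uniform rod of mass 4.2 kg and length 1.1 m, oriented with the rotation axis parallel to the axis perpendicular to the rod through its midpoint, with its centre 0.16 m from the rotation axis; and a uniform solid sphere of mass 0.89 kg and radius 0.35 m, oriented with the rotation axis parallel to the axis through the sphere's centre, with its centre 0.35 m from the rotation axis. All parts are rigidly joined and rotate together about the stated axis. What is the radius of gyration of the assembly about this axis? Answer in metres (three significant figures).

0.367

Solid disk: I_cm = (1/2)MR² = (1/2)(0.17)(0.14)² = 0.001666 kg m^2; centre at d = 0.37 m, so the parallel axis theorem gives I = 0.001666 + (0.17)(0.37)² = 0.024939 kg m^2.
Thin rod: I_cm = (1/12)ML² = (1/12)(4.2)(1.1)² = 0.4235 kg m^2; centre at d = 0.16 m, so the parallel axis theorem gives I = 0.4235 + (4.2)(0.16)² = 0.53102 kg m^2.
Solid sphere: I_cm = (2/5)MR² = (2/5)(0.89)(0.35)² = 0.04361 kg m^2; centre at d = 0.35 m, so the parallel axis theorem gives I = 0.04361 + (0.89)(0.35)² = 0.15263 kg m^2.
Total I = 0.70859 kg m^2; total mass M = 5.26 kg.
k = √(I/M) = √(0.70859/5.26) = 0.36703 m.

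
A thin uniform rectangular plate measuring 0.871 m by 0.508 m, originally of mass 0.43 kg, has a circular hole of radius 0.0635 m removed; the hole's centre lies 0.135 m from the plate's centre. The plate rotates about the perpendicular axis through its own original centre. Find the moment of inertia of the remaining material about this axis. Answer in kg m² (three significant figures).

0.0362

Unpierced body about its centre: I₀ = (1/12)M(a²+b²) = (1/12)(0.43)[(0.871)² + (0.508)²] = 0.036432 kg m².
The removed disk has mass m = M·πr²/(ab) = (0.43)·π(0.0635)²/(0.871·0.508) = 0.012311 kg (same uniform areal density).
Its moment of inertia about the rotation axis (parallel-axis theorem): I_hole = (1/2)mr² + md² = (1/2)(0.012311)(0.0635)² + (0.012311)(0.135)² = 0.00024918 kg m².
Treating the hole as negative mass, I = I₀ − I_hole = 0.036432 − 0.00024918 = 0.036183 kg m².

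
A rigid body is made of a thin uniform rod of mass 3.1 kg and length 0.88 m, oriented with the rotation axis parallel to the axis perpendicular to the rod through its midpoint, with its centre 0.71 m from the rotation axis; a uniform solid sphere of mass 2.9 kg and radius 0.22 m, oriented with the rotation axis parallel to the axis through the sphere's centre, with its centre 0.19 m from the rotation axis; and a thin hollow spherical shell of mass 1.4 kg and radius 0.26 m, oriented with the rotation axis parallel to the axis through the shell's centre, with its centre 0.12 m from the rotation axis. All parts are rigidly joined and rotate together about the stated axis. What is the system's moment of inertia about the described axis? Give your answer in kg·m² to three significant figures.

2.01

Thin rod: I_cm = (1/12)ML² = (1/12)(3.1)(0.88)² = 0.20005 kg·m²; centre at d = 0.71 m, so the parallel axis theorem gives I = 0.20005 + (3.1)(0.71)² = 1.7628 kg·m².
Solid sphere: I_cm = (2/5)MR² = (2/5)(2.9)(0.22)² = 0.056144 kg·m²; centre at d = 0.19 m, so the parallel axis theorem gives I = 0.056144 + (2.9)(0.19)² = 0.16083 kg·m².
Spherical shell: I_cm = (2/3)MR² = (2/3)(1.4)(0.26)² = 0.063093 kg·m²; centre at d = 0.12 m, so the parallel axis theorem gives I = 0.063093 + (1.4)(0.12)² = 0.083253 kg·m².
Total I = 1.7628 + 0.16083 + 0.083253 = 2.0069 kg·m².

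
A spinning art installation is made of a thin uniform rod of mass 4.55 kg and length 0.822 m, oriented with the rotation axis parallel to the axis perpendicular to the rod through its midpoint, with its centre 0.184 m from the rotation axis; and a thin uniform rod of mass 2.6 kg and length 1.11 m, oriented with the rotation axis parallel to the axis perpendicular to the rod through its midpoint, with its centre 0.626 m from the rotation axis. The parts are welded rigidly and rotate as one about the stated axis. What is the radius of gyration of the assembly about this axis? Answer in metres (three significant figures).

0.487

Thin rod: I_cm = (1/12)ML² = (1/12)(4.55)(0.822)² = 0.2562 kg m^2; centre at d = 0.184 m, so I = I_cm + Md² gives I = 0.2562 + (4.55)(0.184)² = 0.41024 kg m^2.
Thin rod: I_cm = (1/12)ML² = (1/12)(2.6)(1.11)² = 0.26696 kg m^2; centre at d = 0.626 m, so I = I_cm + Md² gives I = 0.26696 + (2.6)(0.626)² = 1.2858 kg m^2.
Total I = 1.6961 kg m^2; total mass M = 7.15 kg.
k = √(I/M) = √(1.6961/7.15) = 0.48705 m.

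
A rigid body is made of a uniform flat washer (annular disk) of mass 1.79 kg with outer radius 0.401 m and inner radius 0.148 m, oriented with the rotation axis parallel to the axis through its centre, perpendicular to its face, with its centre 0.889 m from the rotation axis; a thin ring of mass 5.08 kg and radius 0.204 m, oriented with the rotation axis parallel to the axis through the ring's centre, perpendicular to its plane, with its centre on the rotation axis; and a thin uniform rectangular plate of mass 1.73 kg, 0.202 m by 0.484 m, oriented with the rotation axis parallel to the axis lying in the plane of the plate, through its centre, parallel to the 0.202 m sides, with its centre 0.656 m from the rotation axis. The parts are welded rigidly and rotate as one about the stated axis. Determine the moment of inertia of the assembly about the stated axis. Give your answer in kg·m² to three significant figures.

Annular disk: I_cm = (1/2)M(R²+r²) = (1/2)(1.79)[(0.401)² + (0.148)²] = 0.16352 kg·m²; centre at d = 0.889 m, so the parallel axis theorem gives I = 0.16352 + (1.79)(0.889)² = 1.5782 kg·m².
Thin ring: I_cm = MR² = (5.08)(0.204)² = 0.21141 kg·m²; axis through the centre, so I = 0.21141 kg·m².
Rectangular plate: I_cm = (1/12)Mb² = (1/12)(1.73)(0.484)² = 0.033772 kg·m²; centre at d = 0.656 m, so the parallel axis theorem gives I = 0.033772 + (1.73)(0.656)² = 0.77825 kg·m².
Total I = 1.5782 + 0.21141 + 0.77825 = 2.5679 kg·m².

2.57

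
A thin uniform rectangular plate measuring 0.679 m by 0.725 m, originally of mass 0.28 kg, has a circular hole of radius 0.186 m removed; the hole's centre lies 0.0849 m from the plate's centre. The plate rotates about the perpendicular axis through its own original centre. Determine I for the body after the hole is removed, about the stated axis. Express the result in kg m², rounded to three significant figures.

Unpierced body about its centre: I₀ = (1/12)M(a²+b²) = (1/12)(0.28)[(0.679)² + (0.725)²] = 0.023022 kg m².
The removed disk has mass m = M·πr²/(ab) = (0.28)·π(0.186)²/(0.679·0.725) = 0.06182 kg (same uniform areal density).
Its moment of inertia about the rotation axis (parallel-axis theorem): I_hole = (1/2)mr² + md² = (1/2)(0.06182)(0.186)² + (0.06182)(0.0849)² = 0.001515 kg m².
Treating the hole as negative mass, I = I₀ − I_hole = 0.023022 − 0.001515 = 0.021507 kg m².

0.0215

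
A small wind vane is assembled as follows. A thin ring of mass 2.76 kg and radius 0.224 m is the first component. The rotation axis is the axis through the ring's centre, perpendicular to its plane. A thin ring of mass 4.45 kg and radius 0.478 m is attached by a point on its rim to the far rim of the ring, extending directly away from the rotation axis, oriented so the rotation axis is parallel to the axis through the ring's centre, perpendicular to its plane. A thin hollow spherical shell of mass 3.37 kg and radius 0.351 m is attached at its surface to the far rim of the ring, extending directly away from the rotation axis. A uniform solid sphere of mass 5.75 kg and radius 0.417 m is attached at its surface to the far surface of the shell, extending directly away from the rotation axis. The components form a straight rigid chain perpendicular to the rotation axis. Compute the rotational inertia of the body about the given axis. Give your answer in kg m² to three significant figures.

42.3

Thin ring: I_cm = MR² = (2.76)(0.224)² = 0.13849 kg m²; axis through the centre, so I = 0.13849 kg m².
Thin ring: I_cm = MR² = (4.45)(0.478)² = 1.0168 kg m²; centre at d = 0.224 + 0.478 = 0.702 m, so the parallel axis theorem gives I = 1.0168 + (4.45)(0.702)² = 3.2097 kg m².
Spherical shell: I_cm = (2/3)MR² = (2/3)(3.37)(0.351)² = 0.27679 kg m²; centre at d = 0.224 + 0.478 + 0.478 + 0.351 = 1.531 m, so the parallel axis theorem gives I = 0.27679 + (3.37)(1.531)² = 8.1759 kg m².
Solid sphere: I_cm = (2/5)MR² = (2/5)(5.75)(0.417)² = 0.39994 kg m²; centre at d = 0.224 + 0.478 + 0.478 + 0.351 + 0.351 + 0.417 = 2.299 m, so the parallel axis theorem gives I = 0.39994 + (5.75)(2.299)² = 30.791 kg m².
Total I = 0.13849 + 3.2097 + 8.1759 + 30.791 = 42.315 kg m².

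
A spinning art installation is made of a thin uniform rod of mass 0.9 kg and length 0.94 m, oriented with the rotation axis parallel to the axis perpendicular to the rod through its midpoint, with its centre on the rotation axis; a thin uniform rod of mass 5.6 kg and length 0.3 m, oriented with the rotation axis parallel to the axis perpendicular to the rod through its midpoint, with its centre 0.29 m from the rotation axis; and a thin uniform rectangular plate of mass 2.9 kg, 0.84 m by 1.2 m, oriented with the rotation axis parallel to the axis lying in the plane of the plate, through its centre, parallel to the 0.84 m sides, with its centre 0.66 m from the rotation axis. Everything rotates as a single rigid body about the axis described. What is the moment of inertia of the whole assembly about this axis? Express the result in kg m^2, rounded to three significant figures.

Thin rod: I_cm = (1/12)ML² = (1/12)(0.9)(0.94)² = 0.06627 kg m^2; axis through the centre, so I = 0.06627 kg m^2.
Thin rod: I_cm = (1/12)ML² = (1/12)(5.6)(0.3)² = 0.042 kg m^2; centre at d = 0.29 m, so I = I_cm + Md² gives I = 0.042 + (5.6)(0.29)² = 0.51296 kg m^2.
Rectangular plate: I_cm = (1/12)Mb² = (1/12)(2.9)(1.2)² = 0.348 kg m^2; centre at d = 0.66 m, so I = I_cm + Md² gives I = 0.348 + (2.9)(0.66)² = 1.6112 kg m^2.
Total I = 0.06627 + 0.51296 + 1.6112 = 2.1905 kg m^2.

2.19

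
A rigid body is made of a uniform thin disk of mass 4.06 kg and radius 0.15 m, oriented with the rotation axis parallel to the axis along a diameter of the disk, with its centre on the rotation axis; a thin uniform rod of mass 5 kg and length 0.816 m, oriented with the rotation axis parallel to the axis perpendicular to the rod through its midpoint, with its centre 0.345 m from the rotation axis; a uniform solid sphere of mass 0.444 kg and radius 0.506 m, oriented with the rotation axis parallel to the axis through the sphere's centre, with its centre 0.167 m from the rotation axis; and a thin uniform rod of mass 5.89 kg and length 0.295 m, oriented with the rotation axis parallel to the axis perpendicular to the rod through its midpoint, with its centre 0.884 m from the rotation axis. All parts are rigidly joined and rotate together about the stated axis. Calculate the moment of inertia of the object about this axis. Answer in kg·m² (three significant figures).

Thin disk: I_cm = (1/4)MR² = (1/4)(4.06)(0.15)² = 0.022837 kg·m²; axis through the centre, so I = 0.022837 kg·m².
Thin rod: I_cm = (1/12)ML² = (1/12)(5)(0.816)² = 0.27744 kg·m²; centre at d = 0.345 m, so the parallel axis theorem gives I = 0.27744 + (5)(0.345)² = 0.87256 kg·m².
Solid sphere: I_cm = (2/5)MR² = (2/5)(0.444)(0.506)² = 0.045472 kg·m²; centre at d = 0.167 m, so the parallel axis theorem gives I = 0.045472 + (0.444)(0.167)² = 0.057855 kg·m².
Thin rod: I_cm = (1/12)ML² = (1/12)(5.89)(0.295)² = 0.042715 kg·m²; centre at d = 0.884 m, so the parallel axis theorem gives I = 0.042715 + (5.89)(0.884)² = 4.6455 kg·m².
Total I = 0.022837 + 0.87256 + 0.057855 + 4.6455 = 5.5987 kg·m².

5.60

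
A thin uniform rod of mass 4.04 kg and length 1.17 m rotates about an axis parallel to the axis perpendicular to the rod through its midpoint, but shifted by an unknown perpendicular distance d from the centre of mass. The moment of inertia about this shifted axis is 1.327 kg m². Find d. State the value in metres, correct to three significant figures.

About the centre-of-mass axis, I_cm = (1/12)ML² = (1/12)(4.04)(1.17)² = 0.46086 kg m².
Parallel axis theorem: I = I_cm + Md², so Md² = 1.327 − 0.46086 = 0.86614 kg m².
d = √(0.86614 / 4.04) = 0.46302 m.

0.463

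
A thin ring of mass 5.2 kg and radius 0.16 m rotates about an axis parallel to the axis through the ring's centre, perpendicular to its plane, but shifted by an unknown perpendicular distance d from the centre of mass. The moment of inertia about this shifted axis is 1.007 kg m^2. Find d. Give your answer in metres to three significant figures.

0.410

About the centre-of-mass axis, I_cm = MR² = (5.2)(0.16)² = 0.13312 kg m^2.
Parallel axis theorem: I = I_cm + Md², so Md² = 1.007 − 0.13312 = 0.87388 kg m^2.
d = √(0.87388 / 5.2) = 0.40994 m.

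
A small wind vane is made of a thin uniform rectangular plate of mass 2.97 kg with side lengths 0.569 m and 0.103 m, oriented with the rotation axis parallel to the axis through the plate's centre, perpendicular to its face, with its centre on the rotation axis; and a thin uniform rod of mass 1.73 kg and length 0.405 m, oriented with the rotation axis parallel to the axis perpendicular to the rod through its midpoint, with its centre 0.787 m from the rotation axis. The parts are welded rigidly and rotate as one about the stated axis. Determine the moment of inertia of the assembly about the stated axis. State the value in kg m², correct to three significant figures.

1.18

Rectangular plate: I_cm = (1/12)M(a²+b²) = (1/12)(2.97)[(0.569)² + (0.103)²] = 0.082757 kg m²; axis through the centre, so I = 0.082757 kg m².
Thin rod: I_cm = (1/12)ML² = (1/12)(1.73)(0.405)² = 0.023647 kg m²; centre at d = 0.787 m, so the parallel axis theorem gives I = 0.023647 + (1.73)(0.787)² = 1.0952 kg m².
Total I = 0.082757 + 1.0952 = 1.1779 kg m².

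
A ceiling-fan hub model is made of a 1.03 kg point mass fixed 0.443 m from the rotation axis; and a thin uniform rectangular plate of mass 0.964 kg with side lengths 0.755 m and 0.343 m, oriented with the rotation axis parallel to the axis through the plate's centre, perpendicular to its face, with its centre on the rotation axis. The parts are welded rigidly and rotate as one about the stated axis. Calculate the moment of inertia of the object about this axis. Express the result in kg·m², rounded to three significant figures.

Point mass: I_cm = 0; centre at d = 0.443 m, so the parallel axis theorem gives I = 0 + (1.03)(0.443)² = 0.20214 kg·m².
Rectangular plate: I_cm = (1/12)M(a²+b²) = (1/12)(0.964)[(0.755)² + (0.343)²] = 0.055243 kg·m²; axis through the centre, so I = 0.055243 kg·m².
Total I = 0.20214 + 0.055243 = 0.25738 kg·m².

0.257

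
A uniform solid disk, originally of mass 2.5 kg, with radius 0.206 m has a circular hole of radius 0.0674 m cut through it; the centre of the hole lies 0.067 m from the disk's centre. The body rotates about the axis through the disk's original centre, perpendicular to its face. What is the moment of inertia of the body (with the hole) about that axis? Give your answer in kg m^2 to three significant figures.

0.0512

Unpierced body about its centre: I₀ = (1/2)MR² = (1/2)(2.5)(0.206)² = 0.053045 kg m^2.
The removed disk has mass m = M·(r/R)² = (2.5)(0.0674/0.206)² = 0.26762 kg (same uniform areal density).
Its moment of inertia about the rotation axis (parallel-axis theorem): I_hole = (1/2)mr² + md² = (1/2)(0.26762)(0.0674)² + (0.26762)(0.067)² = 0.0018092 kg m^2.
Treating the hole as negative mass, I = I₀ − I_hole = 0.053045 − 0.0018092 = 0.051236 kg m^2.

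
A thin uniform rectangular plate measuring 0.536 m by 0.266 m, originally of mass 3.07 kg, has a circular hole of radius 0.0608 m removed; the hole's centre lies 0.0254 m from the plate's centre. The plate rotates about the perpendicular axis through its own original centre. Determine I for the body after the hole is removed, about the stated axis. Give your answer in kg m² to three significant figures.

Unpierced body about its centre: I₀ = (1/12)M(a²+b²) = (1/12)(3.07)[(0.536)² + (0.266)²] = 0.091602 kg m².
The removed disk has mass m = M·πr²/(ab) = (3.07)·π(0.0608)²/(0.536·0.266) = 0.25006 kg (same uniform areal density).
Its moment of inertia about the rotation axis (parallel-axis theorem): I_hole = (1/2)mr² + md² = (1/2)(0.25006)(0.0608)² + (0.25006)(0.0254)² = 0.00062353 kg m².
Treating the hole as negative mass, I = I₀ − I_hole = 0.091602 − 0.00062353 = 0.090978 kg m².

0.0910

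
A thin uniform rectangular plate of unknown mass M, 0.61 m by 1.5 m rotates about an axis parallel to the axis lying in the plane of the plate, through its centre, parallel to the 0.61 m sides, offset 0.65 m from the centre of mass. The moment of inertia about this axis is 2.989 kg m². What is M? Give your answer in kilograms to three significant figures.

I = I_cm + Md² = (1/12)Mb² + Md² = M·[0.0833333·(1.5)² + (0.65)²] = M·0.61.
So M = 2.989 / 0.61 = 4.9 kg.

4.90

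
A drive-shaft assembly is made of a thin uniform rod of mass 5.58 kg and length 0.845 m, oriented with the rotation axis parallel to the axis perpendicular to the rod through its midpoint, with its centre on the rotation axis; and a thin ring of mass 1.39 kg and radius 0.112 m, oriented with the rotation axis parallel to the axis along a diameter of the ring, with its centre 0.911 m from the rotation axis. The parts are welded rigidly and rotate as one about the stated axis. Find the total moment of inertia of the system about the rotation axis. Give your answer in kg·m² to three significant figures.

Thin rod: I_cm = (1/12)ML² = (1/12)(5.58)(0.845)² = 0.33202 kg·m²; axis through the centre, so I = 0.33202 kg·m².
Thin ring: I_cm = (1/2)MR² = (1/2)(1.39)(0.112)² = 0.0087181 kg·m²; centre at d = 0.911 m, so I = I_cm + Md² gives I = 0.0087181 + (1.39)(0.911)² = 1.1623 kg·m².
Total I = 0.33202 + 1.1623 = 1.4943 kg·m².

1.49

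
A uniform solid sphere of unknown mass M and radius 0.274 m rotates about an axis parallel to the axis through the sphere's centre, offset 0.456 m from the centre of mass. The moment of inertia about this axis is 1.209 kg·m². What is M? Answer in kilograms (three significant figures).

I = I_cm + Md² = (2/5)MR² + Md² = M·[0.4·(0.274)² + (0.456)²] = M·0.23797.
So M = 1.209 / 0.23797 = 5.0805 kg.

5.08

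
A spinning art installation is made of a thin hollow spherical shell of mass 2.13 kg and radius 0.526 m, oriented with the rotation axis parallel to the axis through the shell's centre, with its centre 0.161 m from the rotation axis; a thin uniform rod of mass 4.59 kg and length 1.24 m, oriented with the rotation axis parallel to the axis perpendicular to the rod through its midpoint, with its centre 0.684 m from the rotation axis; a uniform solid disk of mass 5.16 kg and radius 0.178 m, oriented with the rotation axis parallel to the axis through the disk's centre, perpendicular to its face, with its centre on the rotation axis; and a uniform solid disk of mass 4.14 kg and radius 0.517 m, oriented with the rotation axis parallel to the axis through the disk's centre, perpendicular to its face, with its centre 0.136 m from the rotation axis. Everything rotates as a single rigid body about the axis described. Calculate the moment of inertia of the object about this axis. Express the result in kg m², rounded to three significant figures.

Spherical shell: I_cm = (2/3)MR² = (2/3)(2.13)(0.526)² = 0.39288 kg m²; centre at d = 0.161 m, so the parallel axis theorem gives I = 0.39288 + (2.13)(0.161)² = 0.44809 kg m².
Thin rod: I_cm = (1/12)ML² = (1/12)(4.59)(1.24)² = 0.58813 kg m²; centre at d = 0.684 m, so the parallel axis theorem gives I = 0.58813 + (4.59)(0.684)² = 2.7356 kg m².
Solid disk: I_cm = (1/2)MR² = (1/2)(5.16)(0.178)² = 0.081745 kg m²; axis through the centre, so I = 0.081745 kg m².
Solid disk: I_cm = (1/2)MR² = (1/2)(4.14)(0.517)² = 0.55329 kg m²; centre at d = 0.136 m, so the parallel axis theorem gives I = 0.55329 + (4.14)(0.136)² = 0.62986 kg m².
Total I = 0.44809 + 2.7356 + 0.081745 + 0.62986 = 3.8953 kg m².

3.90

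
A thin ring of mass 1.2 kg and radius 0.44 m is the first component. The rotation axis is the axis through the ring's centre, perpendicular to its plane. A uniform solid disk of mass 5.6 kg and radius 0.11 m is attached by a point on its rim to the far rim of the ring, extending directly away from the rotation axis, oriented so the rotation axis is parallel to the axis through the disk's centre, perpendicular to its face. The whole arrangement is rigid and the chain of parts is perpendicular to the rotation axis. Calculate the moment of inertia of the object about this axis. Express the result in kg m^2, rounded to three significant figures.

1.96

Thin ring: I_cm = MR² = (1.2)(0.44)² = 0.23232 kg m^2; axis through the centre, so I = 0.23232 kg m^2.
Solid disk: I_cm = (1/2)MR² = (1/2)(5.6)(0.11)² = 0.03388 kg m^2; centre at d = 0.44 + 0.11 = 0.55 m, so the parallel axis theorem gives I = 0.03388 + (5.6)(0.55)² = 1.7279 kg m^2.
Total I = 0.23232 + 1.7279 = 1.9602 kg m^2.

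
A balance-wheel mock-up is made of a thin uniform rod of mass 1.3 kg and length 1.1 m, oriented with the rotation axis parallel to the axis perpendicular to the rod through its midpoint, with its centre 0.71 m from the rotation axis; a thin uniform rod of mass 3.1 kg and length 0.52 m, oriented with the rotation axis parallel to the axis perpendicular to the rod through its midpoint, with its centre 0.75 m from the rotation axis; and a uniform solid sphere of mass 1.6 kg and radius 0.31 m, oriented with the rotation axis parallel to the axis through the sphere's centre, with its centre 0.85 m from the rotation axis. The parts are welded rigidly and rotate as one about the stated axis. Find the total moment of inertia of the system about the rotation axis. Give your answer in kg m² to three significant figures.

3.82

Thin rod: I_cm = (1/12)ML² = (1/12)(1.3)(1.1)² = 0.13108 kg m²; centre at d = 0.71 m, so the parallel axis theorem gives I = 0.13108 + (1.3)(0.71)² = 0.78641 kg m².
Thin rod: I_cm = (1/12)ML² = (1/12)(3.1)(0.52)² = 0.069853 kg m²; centre at d = 0.75 m, so the parallel axis theorem gives I = 0.069853 + (3.1)(0.75)² = 1.8136 kg m².
Solid sphere: I_cm = (2/5)MR² = (2/5)(1.6)(0.31)² = 0.061504 kg m²; centre at d = 0.85 m, so the parallel axis theorem gives I = 0.061504 + (1.6)(0.85)² = 1.2175 kg m².
Total I = 0.78641 + 1.8136 + 1.2175 = 3.8175 kg m².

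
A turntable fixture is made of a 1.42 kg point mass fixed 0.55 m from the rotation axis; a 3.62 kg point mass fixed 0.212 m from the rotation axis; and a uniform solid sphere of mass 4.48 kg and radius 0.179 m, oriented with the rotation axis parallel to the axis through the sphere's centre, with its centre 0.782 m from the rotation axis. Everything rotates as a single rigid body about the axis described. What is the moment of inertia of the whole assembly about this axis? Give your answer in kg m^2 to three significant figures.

Point mass: I_cm = 0; centre at d = 0.55 m, so the parallel axis theorem gives I = 0 + (1.42)(0.55)² = 0.42955 kg m^2.
Point mass: I_cm = 0; centre at d = 0.212 m, so the parallel axis theorem gives I = 0 + (3.62)(0.212)² = 0.1627 kg m^2.
Solid sphere: I_cm = (2/5)MR² = (2/5)(4.48)(0.179)² = 0.057417 kg m^2; centre at d = 0.782 m, so the parallel axis theorem gives I = 0.057417 + (4.48)(0.782)² = 2.797 kg m^2.
Total I = 0.42955 + 0.1627 + 2.797 = 3.3893 kg m^2.

3.39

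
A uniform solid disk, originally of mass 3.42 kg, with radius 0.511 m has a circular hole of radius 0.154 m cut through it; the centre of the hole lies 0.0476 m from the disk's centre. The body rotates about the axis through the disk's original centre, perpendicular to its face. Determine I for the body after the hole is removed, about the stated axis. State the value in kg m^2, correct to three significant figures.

Unpierced body about its centre: I₀ = (1/2)MR² = (1/2)(3.42)(0.511)² = 0.44652 kg m^2.
The removed disk has mass m = M·(r/R)² = (3.42)(0.154/0.511)² = 0.31062 kg (same uniform areal density).
Its moment of inertia about the rotation axis (parallel-axis theorem): I_hole = (1/2)mr² + md² = (1/2)(0.31062)(0.154)² + (0.31062)(0.0476)² = 0.0043871 kg m^2.
Treating the hole as negative mass, I = I₀ − I_hole = 0.44652 − 0.0043871 = 0.44213 kg m^2.

0.442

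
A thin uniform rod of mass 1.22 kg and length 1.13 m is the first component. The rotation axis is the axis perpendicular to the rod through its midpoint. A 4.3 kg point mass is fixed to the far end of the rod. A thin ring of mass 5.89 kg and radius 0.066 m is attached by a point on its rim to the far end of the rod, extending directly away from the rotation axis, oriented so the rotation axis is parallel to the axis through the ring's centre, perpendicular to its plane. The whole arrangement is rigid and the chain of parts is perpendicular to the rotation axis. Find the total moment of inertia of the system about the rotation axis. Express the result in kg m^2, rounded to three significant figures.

3.87

Thin rod: I_cm = (1/12)ML² = (1/12)(1.22)(1.13)² = 0.12982 kg m^2; axis through the centre, so I = 0.12982 kg m^2.
Point mass: I_cm = 0; centre at d = 0.565 m, so I = I_cm + Md² gives I = 0 + (4.3)(0.565)² = 1.3727 kg m^2.
Thin ring: I_cm = MR² = (5.89)(0.066)² = 0.025657 kg m^2; centre at d = 0.565 + 0.066 = 0.631 m, so I = I_cm + Md² gives I = 0.025657 + (5.89)(0.631)² = 2.3708 kg m^2.
Total I = 0.12982 + 1.3727 + 2.3708 = 3.8733 kg m^2.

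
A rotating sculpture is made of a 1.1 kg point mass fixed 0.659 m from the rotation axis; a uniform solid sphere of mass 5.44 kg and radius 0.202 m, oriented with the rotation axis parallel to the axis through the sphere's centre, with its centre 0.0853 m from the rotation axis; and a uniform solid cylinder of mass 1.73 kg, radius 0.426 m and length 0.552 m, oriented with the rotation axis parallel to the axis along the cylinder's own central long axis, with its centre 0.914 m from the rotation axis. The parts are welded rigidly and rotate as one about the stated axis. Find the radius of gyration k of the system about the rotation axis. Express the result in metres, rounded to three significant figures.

0.517

Point mass: I_cm = 0; centre at d = 0.659 m, so I = I_cm + Md² gives I = 0 + (1.1)(0.659)² = 0.47771 kg m^2.
Solid sphere: I_cm = (2/5)MR² = (2/5)(5.44)(0.202)² = 0.08879 kg m^2; centre at d = 0.0853 m, so I = I_cm + Md² gives I = 0.08879 + (5.44)(0.0853)² = 0.12837 kg m^2.
Solid cylinder: I_cm = (1/2)MR² = (1/2)(1.73)(0.426)² = 0.15698 kg m^2; centre at d = 0.914 m, so I = I_cm + Md² gives I = 0.15698 + (1.73)(0.914)² = 1.6022 kg m^2.
Total I = 2.2083 kg m^2; total mass M = 8.27 kg.
k = √(I/M) = √(2.2083/8.27) = 0.51674 m.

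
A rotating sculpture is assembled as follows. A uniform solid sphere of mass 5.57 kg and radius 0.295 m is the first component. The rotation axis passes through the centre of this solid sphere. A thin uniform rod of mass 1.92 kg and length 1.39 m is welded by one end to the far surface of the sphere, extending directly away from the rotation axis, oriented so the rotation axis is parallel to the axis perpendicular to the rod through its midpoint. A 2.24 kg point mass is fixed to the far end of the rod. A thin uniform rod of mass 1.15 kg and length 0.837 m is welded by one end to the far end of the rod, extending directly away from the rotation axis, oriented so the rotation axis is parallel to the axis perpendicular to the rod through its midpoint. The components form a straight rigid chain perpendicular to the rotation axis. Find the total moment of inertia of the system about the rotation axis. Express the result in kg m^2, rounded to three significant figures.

13.9

Solid sphere: I_cm = (2/5)MR² = (2/5)(5.57)(0.295)² = 0.19389 kg m^2; axis through the centre, so I = 0.19389 kg m^2.
Thin rod: I_cm = (1/12)ML² = (1/12)(1.92)(1.39)² = 0.30914 kg m^2; centre at d = 0.295 + 0.695 = 0.99 m, so the parallel axis theorem gives I = 0.30914 + (1.92)(0.99)² = 2.1909 kg m^2.
Point mass: I_cm = 0; centre at d = 0.295 + 0.695 + 0.695 = 1.685 m, so the parallel axis theorem gives I = 0 + (2.24)(1.685)² = 6.3599 kg m^2.
Thin rod: I_cm = (1/12)ML² = (1/12)(1.15)(0.837)² = 0.067138 kg m^2; centre at d = 0.295 + 0.695 + 0.695 + 0.4185 = 2.1035 m, so the parallel axis theorem gives I = 0.067138 + (1.15)(2.1035)² = 5.1556 kg m^2.
Total I = 0.19389 + 2.1909 + 6.3599 + 5.1556 = 13.9 kg m^2.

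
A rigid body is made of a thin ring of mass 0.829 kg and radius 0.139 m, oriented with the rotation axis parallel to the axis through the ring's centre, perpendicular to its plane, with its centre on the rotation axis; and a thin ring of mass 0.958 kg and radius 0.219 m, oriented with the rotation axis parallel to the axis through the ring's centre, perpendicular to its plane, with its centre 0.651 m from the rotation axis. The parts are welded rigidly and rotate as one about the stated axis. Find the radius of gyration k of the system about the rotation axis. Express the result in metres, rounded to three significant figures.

Thin ring: I_cm = MR² = (0.829)(0.139)² = 0.016017 kg·m²; axis through the centre, so I = 0.016017 kg·m².
Thin ring: I_cm = MR² = (0.958)(0.219)² = 0.045947 kg·m²; centre at d = 0.651 m, so the parallel axis theorem gives I = 0.045947 + (0.958)(0.651)² = 0.45195 kg·m².
Total I = 0.46797 kg·m²; total mass M = 1.787 kg.
k = √(I/M) = √(0.46797/1.787) = 0.51173 m.

0.512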